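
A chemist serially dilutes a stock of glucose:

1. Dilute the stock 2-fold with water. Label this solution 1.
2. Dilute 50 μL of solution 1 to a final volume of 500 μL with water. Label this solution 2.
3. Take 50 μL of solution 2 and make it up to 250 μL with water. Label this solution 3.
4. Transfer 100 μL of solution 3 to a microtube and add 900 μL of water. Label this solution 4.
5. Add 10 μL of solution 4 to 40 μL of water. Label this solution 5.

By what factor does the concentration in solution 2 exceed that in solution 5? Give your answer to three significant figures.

Step 1: 2-fold → factor 2
Step 2: 50 μL brought to 500 μL → factor 500/50 = 10
Step 3: 50 μL brought to 250 μL → factor 250/50 = 5
Step 4: 100 μL + 900 μL = 1000 μL total → factor 1000/100 = 10
Step 5: 10 μL + 40 μL = 50 μL total → factor 50/10 = 5
Dilution factor to solution 2 = 20; to solution 5 = 5000
[solution 2]/[solution 5] = (factor to solution 5)/(factor to solution 2) = 5000/20 = 250

250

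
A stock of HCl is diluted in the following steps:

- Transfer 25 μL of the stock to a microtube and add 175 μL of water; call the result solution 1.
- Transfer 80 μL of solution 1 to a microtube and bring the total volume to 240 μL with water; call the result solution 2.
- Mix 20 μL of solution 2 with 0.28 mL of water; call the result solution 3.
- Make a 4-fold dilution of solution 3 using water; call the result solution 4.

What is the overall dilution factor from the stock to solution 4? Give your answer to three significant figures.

1.44 × 10^3

Step 1: 25 μL + 175 μL = 200 μL total → factor 200/25 = 8
Step 2: 80 μL brought to 240 μL → factor 240/80 = 3
Step 3: 20 μL + 0.28 mL = 300 μL total → factor 300/20 = 15
Step 4: 4-fold → factor 4
Overall dilution factor = 8 × 3 × 15 × 4 = 1440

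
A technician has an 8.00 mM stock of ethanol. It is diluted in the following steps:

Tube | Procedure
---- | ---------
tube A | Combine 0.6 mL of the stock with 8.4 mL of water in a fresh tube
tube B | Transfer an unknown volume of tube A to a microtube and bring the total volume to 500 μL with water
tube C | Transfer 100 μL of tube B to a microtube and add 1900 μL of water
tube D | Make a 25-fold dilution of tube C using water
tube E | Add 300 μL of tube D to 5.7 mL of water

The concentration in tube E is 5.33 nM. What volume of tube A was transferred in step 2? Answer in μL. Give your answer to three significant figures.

Step 1: 0.6 mL + 8.4 mL = 9 mL total → factor 9/0.6 = 15
Step 2: v brought to 500 μL → factor = 500 μL/v
Step 3: 100 μL + 1900 μL = 2000 μL total → factor 2000/100 = 20
Step 4: 25-fold → factor 25
Step 5: 300 μL + 5.7 mL = 6000 μL total → factor 6000/300 = 20
Product of known-step factors = 1.5 × 10^5
Overall factor = 8.00 mM / (5.33 nM) = 1.5009 × 10^6
Step-2 factor = 1.5009 × 10^6 / 1.5 × 10^5 = 10.006
v = 500 μL / 10.006 = 50.0 μL

50.0 μL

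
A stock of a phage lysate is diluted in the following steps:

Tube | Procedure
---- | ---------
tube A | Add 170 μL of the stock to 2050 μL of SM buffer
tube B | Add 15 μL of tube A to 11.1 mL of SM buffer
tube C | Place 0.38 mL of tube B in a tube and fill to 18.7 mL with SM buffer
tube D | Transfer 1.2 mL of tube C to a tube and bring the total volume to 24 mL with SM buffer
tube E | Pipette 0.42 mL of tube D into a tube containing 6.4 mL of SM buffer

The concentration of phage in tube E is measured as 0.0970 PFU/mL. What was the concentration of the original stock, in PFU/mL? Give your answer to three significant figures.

1.50 × 10^7 PFU/mL

Step 1: 170 μL + 2050 μL = 2220 μL total → factor 2220/170 = 13.059
Step 2: 15 μL + 11.1 mL = 11115 μL total → factor 11115/15 = 741
Step 3: 0.38 mL brought to 18.7 mL → factor 18.7/0.38 = 49.211
Step 4: 1.2 mL brought to 24 mL → factor 24/1.2 = 20
Step 5: 0.42 mL + 6.4 mL = 6.82 mL total → factor 6.82/0.42 = 16.238
Overall dilution factor = 13.059 × 741 × 49.211 × 20 × 16.238 = 1.5465 × 10^8
Stock = 0.0970 PFU/mL × 1.5465 × 10^8 = 1.50 × 10^7 PFU/mL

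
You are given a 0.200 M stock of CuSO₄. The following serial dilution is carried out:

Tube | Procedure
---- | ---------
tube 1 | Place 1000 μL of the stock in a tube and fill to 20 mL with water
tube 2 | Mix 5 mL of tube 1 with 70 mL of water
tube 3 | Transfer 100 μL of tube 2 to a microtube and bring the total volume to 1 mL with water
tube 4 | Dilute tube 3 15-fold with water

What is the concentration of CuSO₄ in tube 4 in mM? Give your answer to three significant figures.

Step 1: 1000 μL brought to 20 mL → factor 20000/1000 = 20
Step 2: 5 mL + 70 mL = 75 mL total → factor 75/5 = 15
Step 3: 100 μL brought to 1 mL → factor 1000/100 = 10
Step 4: 15-fold → factor 15
Overall dilution factor = 20 × 15 × 10 × 15 = 45000
Final = 0.200 M / 45000 = 4.444 × 10^-6 M = 0.00444 mM

0.00444 mM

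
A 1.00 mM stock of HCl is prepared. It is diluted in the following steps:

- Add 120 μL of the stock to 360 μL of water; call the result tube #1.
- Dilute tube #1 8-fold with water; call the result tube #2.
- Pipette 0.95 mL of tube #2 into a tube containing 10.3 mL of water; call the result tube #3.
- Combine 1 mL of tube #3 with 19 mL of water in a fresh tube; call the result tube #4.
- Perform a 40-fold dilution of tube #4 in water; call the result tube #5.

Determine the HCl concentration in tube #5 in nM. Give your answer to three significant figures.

3.30 nM

Step 1: 120 μL + 360 μL = 480 μL total → factor 480/120 = 4
Step 2: 8-fold → factor 8
Step 3: 0.95 mL + 10.3 mL = 11.25 mL total → factor 11.25/0.95 = 11.842
Step 4: 1 mL + 19 mL = 20 mL total → factor 20/1 = 20
Step 5: 40-fold → factor 40
Overall dilution factor = 4 × 8 × 11.842 × 20 × 40 = 3.0316 × 10^5
Final = 1.00 mM / 3.0316 × 10^5 = 3.299 × 10^-6 mM = 3.30 nM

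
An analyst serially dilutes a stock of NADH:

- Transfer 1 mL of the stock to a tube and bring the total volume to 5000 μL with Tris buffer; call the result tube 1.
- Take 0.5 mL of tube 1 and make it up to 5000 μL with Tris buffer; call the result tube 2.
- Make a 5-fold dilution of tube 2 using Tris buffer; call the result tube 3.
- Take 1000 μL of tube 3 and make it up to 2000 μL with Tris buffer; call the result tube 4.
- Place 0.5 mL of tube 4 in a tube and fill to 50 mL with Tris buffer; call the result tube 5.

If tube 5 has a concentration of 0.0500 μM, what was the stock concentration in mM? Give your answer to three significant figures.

Step 1: 1 mL brought to 5000 μL → factor 5/1 = 5
Step 2: 0.5 mL brought to 5000 μL → factor 5/0.5 = 10
Step 3: 5-fold → factor 5
Step 4: 1000 μL brought to 2000 μL → factor 2000/1000 = 2
Step 5: 0.5 mL brought to 50 mL → factor 50/0.5 = 100
Overall dilution factor = 5 × 10 × 5 × 2 × 100 = 50000
Stock = 0.0500 μM × 50000 = 2500 μM = 2.50 mM

2.50 mM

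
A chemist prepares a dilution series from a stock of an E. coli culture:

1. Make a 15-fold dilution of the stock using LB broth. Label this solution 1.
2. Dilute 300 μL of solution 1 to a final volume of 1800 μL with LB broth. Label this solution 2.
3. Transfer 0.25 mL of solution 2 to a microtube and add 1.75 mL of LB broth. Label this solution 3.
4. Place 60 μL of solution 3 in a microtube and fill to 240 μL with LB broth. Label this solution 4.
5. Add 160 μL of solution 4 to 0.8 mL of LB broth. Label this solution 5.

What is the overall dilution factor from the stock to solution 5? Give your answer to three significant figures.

1.73 × 10^4

Step 1: 15-fold → factor 15
Step 2: 300 μL brought to 1800 μL → factor 1800/300 = 6
Step 3: 0.25 mL + 1.75 mL = 2 mL total → factor 2/0.25 = 8
Step 4: 60 μL brought to 240 μL → factor 240/60 = 4
Step 5: 160 μL + 0.8 mL = 960 μL total → factor 960/160 = 6
Overall dilution factor = 15 × 6 × 8 × 4 × 6 = 17280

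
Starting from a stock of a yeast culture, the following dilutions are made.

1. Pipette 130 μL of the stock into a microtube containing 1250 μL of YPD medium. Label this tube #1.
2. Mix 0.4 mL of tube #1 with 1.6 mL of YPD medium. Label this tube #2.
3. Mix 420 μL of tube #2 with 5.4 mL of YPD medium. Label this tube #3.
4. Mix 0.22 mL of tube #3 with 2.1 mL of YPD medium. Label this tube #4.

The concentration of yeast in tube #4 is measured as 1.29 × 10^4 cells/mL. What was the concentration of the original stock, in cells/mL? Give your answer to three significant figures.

Step 1: 130 μL + 1250 μL = 1380 μL total → factor 1380/130 = 10.615
Step 2: 0.4 mL + 1.6 mL = 2 mL total → factor 2/0.4 = 5
Step 3: 420 μL + 5.4 mL = 5820 μL total → factor 5820/420 = 13.857
Step 4: 0.22 mL + 2.1 mL = 2.32 mL total → factor 2.32/0.22 = 10.545
Overall dilution factor = 10.615 × 5 × 13.857 × 10.545 = 7756.1
Stock = 1.29 × 10^4 cells/mL × 7756.1 = 1.00 × 10^8 cells/mL

1.00 × 10^8 cells/mL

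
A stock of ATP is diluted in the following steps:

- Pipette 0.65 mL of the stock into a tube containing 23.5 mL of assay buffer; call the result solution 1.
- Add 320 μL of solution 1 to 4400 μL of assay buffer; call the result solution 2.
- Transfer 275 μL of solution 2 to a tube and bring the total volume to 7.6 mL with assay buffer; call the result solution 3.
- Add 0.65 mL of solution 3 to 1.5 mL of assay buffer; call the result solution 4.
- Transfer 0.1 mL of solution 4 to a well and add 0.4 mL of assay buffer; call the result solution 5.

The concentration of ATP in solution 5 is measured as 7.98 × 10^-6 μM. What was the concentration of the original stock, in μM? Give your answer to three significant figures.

Step 1: 0.65 mL + 23.5 mL = 24.15 mL total → factor 24.15/0.65 = 37.154
Step 2: 320 μL + 4400 μL = 4720 μL total → factor 4720/320 = 14.75
Step 3: 275 μL brought to 7.6 mL → factor 7600/275 = 27.636
Step 4: 0.65 mL + 1.5 mL = 2.15 mL total → factor 2.15/0.65 = 3.3077
Step 5: 0.1 mL + 0.4 mL = 0.5 mL total → factor 0.5/0.1 = 5
Overall dilution factor = 37.154 × 14.75 × 27.636 × 3.3077 × 5 = 2.5048 × 10^5
Stock = 7.98 × 10^-6 μM × 2.5048 × 10^5 = 2.00 μM

2.00 μM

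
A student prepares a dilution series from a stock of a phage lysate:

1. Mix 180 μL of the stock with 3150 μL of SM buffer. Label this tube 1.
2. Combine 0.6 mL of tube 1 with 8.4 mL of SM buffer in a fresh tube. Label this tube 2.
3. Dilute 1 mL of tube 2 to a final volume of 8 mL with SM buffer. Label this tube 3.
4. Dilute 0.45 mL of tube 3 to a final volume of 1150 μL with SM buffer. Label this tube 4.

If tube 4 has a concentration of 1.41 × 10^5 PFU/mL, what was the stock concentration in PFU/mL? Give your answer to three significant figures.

Step 1: 180 μL + 3150 μL = 3330 μL total → factor 3330/180 = 18.5
Step 2: 0.6 mL + 8.4 mL = 9 mL total → factor 9/0.6 = 15
Step 3: 1 mL brought to 8 mL → factor 8/1 = 8
Step 4: 0.45 mL brought to 1150 μL → factor 1.15/0.45 = 2.5556
Overall dilution factor = 18.5 × 15 × 8 × 2.5556 = 5673.3
Stock = 1.41 × 10^5 PFU/mL × 5673.3 = 8.00 × 10^8 PFU/mL

8.00 × 10^8 PFU/mL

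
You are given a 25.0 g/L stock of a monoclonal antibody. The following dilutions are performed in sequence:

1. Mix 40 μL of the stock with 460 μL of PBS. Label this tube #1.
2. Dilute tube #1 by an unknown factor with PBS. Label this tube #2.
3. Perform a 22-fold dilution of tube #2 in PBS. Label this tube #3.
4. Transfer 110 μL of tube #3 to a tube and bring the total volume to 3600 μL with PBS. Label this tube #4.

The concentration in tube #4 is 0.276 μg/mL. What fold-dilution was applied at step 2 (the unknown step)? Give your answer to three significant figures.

Step 1: 40 μL + 460 μL = 500 μL total → factor 500/40 = 12.5
Step 2: unknown factor x
Step 3: 22-fold → factor 22
Step 4: 110 μL brought to 3600 μL → factor 3600/110 = 32.727
Product of known-step factors = 9000
Overall factor = 25.0 g/L / (0.276 μg/mL) = 90580
x = 90580 / 9000 = 10.1

10.1-fold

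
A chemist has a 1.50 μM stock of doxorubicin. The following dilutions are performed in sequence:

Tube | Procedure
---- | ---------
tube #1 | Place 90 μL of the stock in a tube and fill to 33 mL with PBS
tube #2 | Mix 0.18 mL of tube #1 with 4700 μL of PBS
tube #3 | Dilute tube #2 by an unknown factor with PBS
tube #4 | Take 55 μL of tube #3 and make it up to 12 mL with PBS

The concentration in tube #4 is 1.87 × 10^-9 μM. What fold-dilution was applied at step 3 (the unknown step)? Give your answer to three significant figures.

Step 1: 90 μL brought to 33 mL → factor 33000/90 = 366.67
Step 2: 0.18 mL + 4700 μL = 4.88 mL total → factor 4.88/0.18 = 27.111
Step 3: unknown factor x
Step 4: 55 μL brought to 12 mL → factor 12000/55 = 218.18
Product of known-step factors = 2.1689 × 10^6
Overall factor = 1.50 μM / (1.87 × 10^-9 μM) = 8.0214 × 10^8
x = 8.0214 × 10^8 / 2.1689 × 10^6 = 370

370-fold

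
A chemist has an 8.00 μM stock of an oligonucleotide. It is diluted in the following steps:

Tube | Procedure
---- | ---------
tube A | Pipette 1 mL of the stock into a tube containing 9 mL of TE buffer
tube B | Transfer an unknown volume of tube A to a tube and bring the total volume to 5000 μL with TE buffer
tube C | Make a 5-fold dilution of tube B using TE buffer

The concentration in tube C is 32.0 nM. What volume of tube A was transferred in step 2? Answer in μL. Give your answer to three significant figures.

Step 1: 1 mL + 9 mL = 10 mL total → factor 10/1 = 10
Step 2: v brought to 5000 μL → factor = 5000 μL/v
Step 3: 5-fold → factor 5
Product of known-step factors = 50
Overall factor = 8.00 μM / (32.0 nM) = 250
Step-2 factor = 250 / 50 = 5
v = 5000 μL / 5 = 1.00 × 10^3 μL

1.00 × 10^3 μL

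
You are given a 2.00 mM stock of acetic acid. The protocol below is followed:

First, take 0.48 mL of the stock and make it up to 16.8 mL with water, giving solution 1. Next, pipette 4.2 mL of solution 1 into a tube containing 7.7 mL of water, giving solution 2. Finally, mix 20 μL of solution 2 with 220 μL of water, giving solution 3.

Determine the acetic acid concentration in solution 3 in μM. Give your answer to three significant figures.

Step 1: 0.48 mL brought to 16.8 mL → factor 16.8/0.48 = 35
Step 2: 4.2 mL + 7.7 mL = 11.9 mL total → factor 11.9/4.2 = 2.8333
Step 3: 20 μL + 220 μL = 240 μL total → factor 240/20 = 12
Overall dilution factor = 35 × 2.8333 × 12 = 1190
Final = 2.00 mM / 1190 = 0.001681 mM = 1.68 μM

1.68 μM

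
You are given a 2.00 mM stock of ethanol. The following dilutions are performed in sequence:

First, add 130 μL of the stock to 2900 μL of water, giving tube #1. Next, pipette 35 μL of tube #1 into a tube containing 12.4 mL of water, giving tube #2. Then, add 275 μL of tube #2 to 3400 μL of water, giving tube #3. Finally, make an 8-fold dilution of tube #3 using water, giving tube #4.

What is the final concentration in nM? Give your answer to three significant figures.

Step 1: 130 μL + 2900 μL = 3030 μL total → factor 3030/130 = 23.308
Step 2: 35 μL + 12.4 mL = 12435 μL total → factor 12435/35 = 355.29
Step 3: 275 μL + 3400 μL = 3675 μL total → factor 3675/275 = 13.364
Step 4: 8-fold → factor 8
Overall dilution factor = 23.308 × 355.29 × 13.364 × 8 = 8.853 × 10^5
Final = 2.00 mM / 8.853 × 10^5 = 2.259 × 10^-6 mM = 2.26 nM

2.26 nM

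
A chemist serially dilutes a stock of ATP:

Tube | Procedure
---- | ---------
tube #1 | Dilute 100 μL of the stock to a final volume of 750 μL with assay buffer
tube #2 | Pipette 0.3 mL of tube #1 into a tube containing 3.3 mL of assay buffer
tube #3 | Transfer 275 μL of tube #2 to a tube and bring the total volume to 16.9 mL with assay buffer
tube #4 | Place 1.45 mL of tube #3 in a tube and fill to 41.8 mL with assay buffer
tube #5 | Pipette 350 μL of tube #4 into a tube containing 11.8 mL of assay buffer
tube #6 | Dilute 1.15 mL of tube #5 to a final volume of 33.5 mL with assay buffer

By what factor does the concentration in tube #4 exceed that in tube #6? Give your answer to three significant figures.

Step 1: 100 μL brought to 750 μL → factor 750/100 = 7.5
Step 2: 0.3 mL + 3.3 mL = 3.6 mL total → factor 3.6/0.3 = 12
Step 3: 275 μL brought to 16.9 mL → factor 16900/275 = 61.455
Step 4: 1.45 mL brought to 41.8 mL → factor 41.8/1.45 = 28.828
Step 5: 350 μL + 11.8 mL = 12150 μL total → factor 12150/350 = 34.714
Step 6: 1.15 mL brought to 33.5 mL → factor 33.5/1.15 = 29.13
Dilution factor to tube #4 = 1.5944 × 10^5; to tube #6 = 1.6124 × 10^8
[tube #4]/[tube #6] = (factor to tube #6)/(factor to tube #4) = 1.6124 × 10^8/1.5944 × 10^5 = 1.01 × 10^3

1.01 × 10^3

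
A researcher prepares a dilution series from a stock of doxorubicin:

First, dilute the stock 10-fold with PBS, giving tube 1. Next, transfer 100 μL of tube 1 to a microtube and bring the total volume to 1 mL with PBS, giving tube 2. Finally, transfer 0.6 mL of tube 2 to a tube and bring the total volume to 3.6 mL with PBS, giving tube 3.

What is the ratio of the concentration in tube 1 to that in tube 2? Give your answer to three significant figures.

10.0

Step 1: 10-fold → factor 10
Step 2: 100 μL brought to 1 mL → factor 1000/100 = 10
Dilution factor to tube 1 = 10; to tube 2 = 100
[tube 1]/[tube 2] = (factor to tube 2)/(factor to tube 1) = 100/10 = 10.0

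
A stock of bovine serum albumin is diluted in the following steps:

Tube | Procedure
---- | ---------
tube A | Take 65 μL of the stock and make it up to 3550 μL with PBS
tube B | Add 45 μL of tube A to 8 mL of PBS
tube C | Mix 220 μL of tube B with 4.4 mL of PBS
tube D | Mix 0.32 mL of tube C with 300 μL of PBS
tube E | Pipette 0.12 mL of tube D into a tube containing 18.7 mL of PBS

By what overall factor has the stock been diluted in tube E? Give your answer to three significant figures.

6.23 × 10^7

Step 1: 65 μL brought to 3550 μL → factor 3550/65 = 54.615
Step 2: 45 μL + 8 mL = 8045 μL total → factor 8045/45 = 178.78
Step 3: 220 μL + 4.4 mL = 4620 μL total → factor 4620/220 = 21
Step 4: 0.32 mL + 300 μL = 0.62 mL total → factor 0.62/0.32 = 1.9375
Step 5: 0.12 mL + 18.7 mL = 18.82 mL total → factor 18.82/0.12 = 156.83
Overall dilution factor = 54.615 × 178.78 × 21 × 1.9375 × 156.83 = 6.2306 × 10^7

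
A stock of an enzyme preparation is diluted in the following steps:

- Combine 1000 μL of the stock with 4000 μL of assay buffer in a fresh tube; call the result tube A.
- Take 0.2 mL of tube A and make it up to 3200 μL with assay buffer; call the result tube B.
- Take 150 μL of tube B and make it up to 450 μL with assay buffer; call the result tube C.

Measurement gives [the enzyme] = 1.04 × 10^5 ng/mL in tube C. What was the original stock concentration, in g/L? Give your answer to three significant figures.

25.0 g/L

Step 1: 1000 μL + 4000 μL = 5000 μL total → factor 5000/1000 = 5
Step 2: 0.2 mL brought to 3200 μL → factor 3.2/0.2 = 16
Step 3: 150 μL brought to 450 μL → factor 450/150 = 3
Overall dilution factor = 5 × 16 × 3 = 240
Stock = 1.04 × 10^5 ng/mL × 240 = 2.496 × 10^7 ng/mL = 25.0 g/L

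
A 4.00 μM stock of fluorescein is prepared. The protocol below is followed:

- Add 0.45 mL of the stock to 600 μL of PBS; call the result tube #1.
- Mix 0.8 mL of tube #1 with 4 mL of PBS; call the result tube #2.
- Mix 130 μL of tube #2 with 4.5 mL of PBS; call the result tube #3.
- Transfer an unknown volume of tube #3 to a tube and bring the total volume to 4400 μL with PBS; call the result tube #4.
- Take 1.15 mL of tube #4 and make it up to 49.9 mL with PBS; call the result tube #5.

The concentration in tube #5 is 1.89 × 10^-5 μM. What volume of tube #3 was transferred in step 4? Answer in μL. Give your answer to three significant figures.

450 μL

Step 1: 0.45 mL + 600 μL = 1.05 mL total → factor 1.05/0.45 = 2.3333
Step 2: 0.8 mL + 4 mL = 4.8 mL total → factor 4.8/0.8 = 6
Step 3: 130 μL + 4.5 mL = 4630 μL total → factor 4630/130 = 35.615
Step 4: v brought to 4400 μL → factor = 4400 μL/v
Step 5: 1.15 mL brought to 49.9 mL → factor 49.9/1.15 = 43.391
Product of known-step factors = 21636
Overall factor = 4.00 μM / (1.89 × 10^-5 μM) = 2.1164 × 10^5
Step-4 factor = 2.1164 × 10^5 / 21636 = 9.782
v = 4400 μL / 9.782 = 450 μL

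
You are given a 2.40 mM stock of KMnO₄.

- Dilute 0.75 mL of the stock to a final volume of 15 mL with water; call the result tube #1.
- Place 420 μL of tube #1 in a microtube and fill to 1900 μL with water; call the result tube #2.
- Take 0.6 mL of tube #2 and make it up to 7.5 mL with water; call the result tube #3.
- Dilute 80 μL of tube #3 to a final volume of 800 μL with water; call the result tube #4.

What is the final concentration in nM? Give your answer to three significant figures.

212 nM

Step 1: 0.75 mL brought to 15 mL → factor 15/0.75 = 20
Step 2: 420 μL brought to 1900 μL → factor 1900/420 = 4.5238
Step 3: 0.6 mL brought to 7.5 mL → factor 7.5/0.6 = 12.5
Step 4: 80 μL brought to 800 μL → factor 800/80 = 10
Overall dilution factor = 20 × 4.5238 × 12.5 × 10 = 11310
Final = 2.40 mM / 11310 = 0.0002122 mM = 212 nM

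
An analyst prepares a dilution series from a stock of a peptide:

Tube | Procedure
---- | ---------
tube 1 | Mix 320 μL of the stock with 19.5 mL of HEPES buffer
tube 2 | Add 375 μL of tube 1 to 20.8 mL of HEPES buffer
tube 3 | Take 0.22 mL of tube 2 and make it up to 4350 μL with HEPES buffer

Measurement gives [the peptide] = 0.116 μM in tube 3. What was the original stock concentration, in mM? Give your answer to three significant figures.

8.02 mM

Step 1: 320 μL + 19.5 mL = 19820 μL total → factor 19820/320 = 61.938
Step 2: 375 μL + 20.8 mL = 21175 μL total → factor 21175/375 = 56.467
Step 3: 0.22 mL brought to 4350 μL → factor 4.35/0.22 = 19.773
Overall dilution factor = 61.938 × 56.467 × 19.773 = 69153
Stock = 0.116 μM × 69153 = 8022 μM = 8.02 mM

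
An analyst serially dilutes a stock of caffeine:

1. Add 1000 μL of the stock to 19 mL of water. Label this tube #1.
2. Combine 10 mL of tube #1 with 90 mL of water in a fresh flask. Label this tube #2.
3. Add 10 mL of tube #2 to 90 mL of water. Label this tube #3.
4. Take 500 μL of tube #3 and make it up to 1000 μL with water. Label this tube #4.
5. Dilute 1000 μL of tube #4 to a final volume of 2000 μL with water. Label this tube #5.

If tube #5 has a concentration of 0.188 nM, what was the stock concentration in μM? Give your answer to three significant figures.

Step 1: 1000 μL + 19 mL = 20000 μL total → factor 20000/1000 = 20
Step 2: 10 mL + 90 mL = 100 mL total → factor 100/10 = 10
Step 3: 10 mL + 90 mL = 100 mL total → factor 100/10 = 10
Step 4: 500 μL brought to 1000 μL → factor 1000/500 = 2
Step 5: 1000 μL brought to 2000 μL → factor 2000/1000 = 2
Overall dilution factor = 20 × 10 × 10 × 2 × 2 = 8000
Stock = 0.188 nM × 8000 = 1504 nM = 1.50 μM

1.50 μM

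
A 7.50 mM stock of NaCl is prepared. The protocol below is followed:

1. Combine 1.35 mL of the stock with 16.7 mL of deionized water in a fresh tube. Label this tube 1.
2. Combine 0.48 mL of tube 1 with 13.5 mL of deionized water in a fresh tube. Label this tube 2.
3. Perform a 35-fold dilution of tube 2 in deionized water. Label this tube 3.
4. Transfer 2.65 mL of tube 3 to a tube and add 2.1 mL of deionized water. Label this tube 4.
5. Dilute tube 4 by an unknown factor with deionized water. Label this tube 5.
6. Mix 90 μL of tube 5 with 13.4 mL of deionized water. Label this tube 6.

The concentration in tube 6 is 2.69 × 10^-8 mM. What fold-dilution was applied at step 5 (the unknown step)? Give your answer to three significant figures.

Step 1: 1.35 mL + 16.7 mL = 18.05 mL total → factor 18.05/1.35 = 13.37
Step 2: 0.48 mL + 13.5 mL = 13.98 mL total → factor 13.98/0.48 = 29.125
Step 3: 35-fold → factor 35
Step 4: 2.65 mL + 2.1 mL = 4.75 mL total → factor 4.75/2.65 = 1.7925
Step 5: unknown factor x
Step 6: 90 μL + 13.4 mL = 13490 μL total → factor 13490/90 = 149.89
Product of known-step factors = 3.6618 × 10^6
Overall factor = 7.50 mM / (2.69 × 10^-8 mM) = 2.7881 × 10^8
x = 2.7881 × 10^8 / 3.6618 × 10^6 = 76.1

76.1-fold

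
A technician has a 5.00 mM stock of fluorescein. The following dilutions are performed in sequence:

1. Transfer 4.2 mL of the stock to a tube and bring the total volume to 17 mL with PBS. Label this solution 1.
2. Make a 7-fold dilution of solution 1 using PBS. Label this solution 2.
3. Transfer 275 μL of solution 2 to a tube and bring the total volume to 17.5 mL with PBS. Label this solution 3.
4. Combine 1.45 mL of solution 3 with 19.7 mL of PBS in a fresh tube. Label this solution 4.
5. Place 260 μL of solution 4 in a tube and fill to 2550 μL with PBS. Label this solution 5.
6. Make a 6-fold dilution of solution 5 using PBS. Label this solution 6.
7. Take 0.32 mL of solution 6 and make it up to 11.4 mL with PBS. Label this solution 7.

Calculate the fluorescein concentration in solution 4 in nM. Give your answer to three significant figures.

Step 1: 4.2 mL brought to 17 mL → factor 17/4.2 = 4.0476
Step 2: 7-fold → factor 7
Step 3: 275 μL brought to 17.5 mL → factor 17500/275 = 63.636
Step 4: 1.45 mL + 19.7 mL = 21.15 mL total → factor 21.15/1.45 = 14.586
Dilution factor through solution 4 = 4.0476 × 7 × 63.636 × 14.586 = 26299
[solution 4] = 5.00 mM / 26299 = 0.0001901 mM = 190 nM

190 nM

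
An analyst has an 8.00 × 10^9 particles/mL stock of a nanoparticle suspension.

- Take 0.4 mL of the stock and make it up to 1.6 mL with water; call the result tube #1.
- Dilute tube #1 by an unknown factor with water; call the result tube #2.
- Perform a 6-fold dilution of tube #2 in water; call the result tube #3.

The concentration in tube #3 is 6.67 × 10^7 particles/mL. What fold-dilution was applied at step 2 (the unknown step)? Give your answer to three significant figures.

Step 1: 0.4 mL brought to 1.6 mL → factor 1.6/0.4 = 4
Step 2: unknown factor x
Step 3: 6-fold → factor 6
Product of known-step factors = 24
Overall factor = 8.00 × 10^9 particles/mL / (6.67 × 10^7 particles/mL) = 119.94
x = 119.94 / 24 = 5.00

5.00-fold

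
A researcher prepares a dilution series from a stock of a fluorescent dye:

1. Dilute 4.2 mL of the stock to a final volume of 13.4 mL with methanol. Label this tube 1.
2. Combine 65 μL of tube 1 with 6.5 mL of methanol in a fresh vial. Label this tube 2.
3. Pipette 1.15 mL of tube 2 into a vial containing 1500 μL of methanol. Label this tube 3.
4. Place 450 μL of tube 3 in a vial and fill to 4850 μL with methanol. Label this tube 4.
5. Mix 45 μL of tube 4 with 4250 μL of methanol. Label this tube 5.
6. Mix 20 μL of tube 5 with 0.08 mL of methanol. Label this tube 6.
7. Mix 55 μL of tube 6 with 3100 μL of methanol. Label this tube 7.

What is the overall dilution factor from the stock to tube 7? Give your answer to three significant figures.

Step 1: 4.2 mL brought to 13.4 mL → factor 13.4/4.2 = 3.1905
Step 2: 65 μL + 6.5 mL = 6565 μL total → factor 6565/65 = 101
Step 3: 1.15 mL + 1500 μL = 2.65 mL total → factor 2.65/1.15 = 2.3043
Step 4: 450 μL brought to 4850 μL → factor 4850/450 = 10.778
Step 5: 45 μL + 4250 μL = 4295 μL total → factor 4295/45 = 95.444
Step 6: 20 μL + 0.08 mL = 100 μL total → factor 100/20 = 5
Step 7: 55 μL + 3100 μL = 3155 μL total → factor 3155/55 = 57.364
Overall dilution factor = 3.1905 × 101 × 2.3043 × 10.778 × 95.444 × 5 × 57.364 = 2.1908 × 10^8

2.19 × 10^8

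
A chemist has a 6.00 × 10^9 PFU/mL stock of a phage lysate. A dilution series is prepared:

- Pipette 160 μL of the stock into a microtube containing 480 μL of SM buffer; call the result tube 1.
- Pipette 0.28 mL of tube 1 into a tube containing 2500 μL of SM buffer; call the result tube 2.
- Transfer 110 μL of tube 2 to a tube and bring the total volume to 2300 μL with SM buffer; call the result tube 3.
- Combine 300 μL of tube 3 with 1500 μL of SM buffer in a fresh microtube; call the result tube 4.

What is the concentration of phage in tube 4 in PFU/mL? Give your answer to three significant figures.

Step 1: 160 μL + 480 μL = 640 μL total → factor 640/160 = 4
Step 2: 0.28 mL + 2500 μL = 2.78 mL total → factor 2.78/0.28 = 9.9286
Step 3: 110 μL brought to 2300 μL → factor 2300/110 = 20.909
Step 4: 300 μL + 1500 μL = 1800 μL total → factor 1800/300 = 6
Overall dilution factor = 4 × 9.9286 × 20.909 × 6 = 4982.3
Final = 6.00 × 10^9 PFU/mL / 4982.3 = 1.20 × 10^6 PFU/mL

1.20 × 10^6 PFU/mL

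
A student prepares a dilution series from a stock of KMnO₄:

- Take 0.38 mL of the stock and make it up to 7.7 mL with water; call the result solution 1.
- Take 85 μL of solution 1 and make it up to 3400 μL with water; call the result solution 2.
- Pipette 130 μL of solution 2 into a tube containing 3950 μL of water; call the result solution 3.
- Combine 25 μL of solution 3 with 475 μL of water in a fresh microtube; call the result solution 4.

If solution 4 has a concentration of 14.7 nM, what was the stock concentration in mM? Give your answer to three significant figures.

Step 1: 0.38 mL brought to 7.7 mL → factor 7.7/0.38 = 20.263
Step 2: 85 μL brought to 3400 μL → factor 3400/85 = 40
Step 3: 130 μL + 3950 μL = 4080 μL total → factor 4080/130 = 31.385
Step 4: 25 μL + 475 μL = 500 μL total → factor 500/25 = 20
Overall dilution factor = 20.263 × 40 × 31.385 × 20 = 5.0876 × 10^5
Stock = 14.7 nM × 5.0876 × 10^5 = 7.479 × 10^6 nM = 7.48 mM

7.48 mM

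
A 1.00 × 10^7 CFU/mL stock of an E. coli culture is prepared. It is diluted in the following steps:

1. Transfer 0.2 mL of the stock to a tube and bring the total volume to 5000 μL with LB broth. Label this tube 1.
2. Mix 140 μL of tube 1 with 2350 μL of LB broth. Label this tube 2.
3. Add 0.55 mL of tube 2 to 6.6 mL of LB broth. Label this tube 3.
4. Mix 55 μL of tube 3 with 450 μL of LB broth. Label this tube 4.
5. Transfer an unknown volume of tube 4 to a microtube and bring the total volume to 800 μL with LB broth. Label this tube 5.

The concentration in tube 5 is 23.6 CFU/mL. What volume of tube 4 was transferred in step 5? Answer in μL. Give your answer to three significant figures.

Step 1: 0.2 mL brought to 5000 μL → factor 5/0.2 = 25
Step 2: 140 μL + 2350 μL = 2490 μL total → factor 2490/140 = 17.786
Step 3: 0.55 mL + 6.6 mL = 7.15 mL total → factor 7.15/0.55 = 13
Step 4: 55 μL + 450 μL = 505 μL total → factor 505/55 = 9.1818
Step 5: v brought to 800 μL → factor = 800 μL/v
Product of known-step factors = 53074
Overall factor = 1.00 × 10^7 CFU/mL / (23.6 CFU/mL) = 4.2373 × 10^5
Step-5 factor = 4.2373 × 10^5 / 53074 = 7.9837
v = 800 μL / 7.9837 = 100 μL

100 μL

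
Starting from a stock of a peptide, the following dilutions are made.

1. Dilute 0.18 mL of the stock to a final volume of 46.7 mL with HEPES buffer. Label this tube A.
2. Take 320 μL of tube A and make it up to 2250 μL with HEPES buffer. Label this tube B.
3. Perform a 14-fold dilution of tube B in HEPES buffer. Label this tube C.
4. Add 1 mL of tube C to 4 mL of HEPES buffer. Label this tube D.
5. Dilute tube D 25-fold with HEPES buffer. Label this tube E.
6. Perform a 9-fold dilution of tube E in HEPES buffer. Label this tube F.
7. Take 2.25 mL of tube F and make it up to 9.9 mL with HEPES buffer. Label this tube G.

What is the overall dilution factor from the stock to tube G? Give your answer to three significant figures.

1.26 × 10^8

Step 1: 0.18 mL brought to 46.7 mL → factor 46.7/0.18 = 259.44
Step 2: 320 μL brought to 2250 μL → factor 2250/320 = 7.0312
Step 3: 14-fold → factor 14
Step 4: 1 mL + 4 mL = 5 mL total → factor 5/1 = 5
Step 5: 25-fold → factor 25
Step 6: 9-fold → factor 9
Step 7: 2.25 mL brought to 9.9 mL → factor 9.9/2.25 = 4.4
Overall dilution factor = 259.44 × 7.0312 × 14 × 5 × 25 × 9 × 4.4 = 1.2642 × 10^8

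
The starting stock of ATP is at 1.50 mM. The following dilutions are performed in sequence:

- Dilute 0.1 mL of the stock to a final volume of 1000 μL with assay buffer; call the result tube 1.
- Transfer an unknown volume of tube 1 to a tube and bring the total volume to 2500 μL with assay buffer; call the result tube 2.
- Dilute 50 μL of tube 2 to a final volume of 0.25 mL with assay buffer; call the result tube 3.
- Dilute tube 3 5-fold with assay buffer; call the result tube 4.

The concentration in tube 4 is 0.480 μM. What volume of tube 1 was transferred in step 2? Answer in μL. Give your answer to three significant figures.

Step 1: 0.1 mL brought to 1000 μL → factor 1/0.1 = 10
Step 2: v brought to 2500 μL → factor = 2500 μL/v
Step 3: 50 μL brought to 0.25 mL → factor 250/50 = 5
Step 4: 5-fold → factor 5
Product of known-step factors = 250
Overall factor = 1.50 mM / (0.480 μM) = 3125
Step-2 factor = 3125 / 250 = 12.5
v = 2500 μL / 12.5 = 200 μL

200 μL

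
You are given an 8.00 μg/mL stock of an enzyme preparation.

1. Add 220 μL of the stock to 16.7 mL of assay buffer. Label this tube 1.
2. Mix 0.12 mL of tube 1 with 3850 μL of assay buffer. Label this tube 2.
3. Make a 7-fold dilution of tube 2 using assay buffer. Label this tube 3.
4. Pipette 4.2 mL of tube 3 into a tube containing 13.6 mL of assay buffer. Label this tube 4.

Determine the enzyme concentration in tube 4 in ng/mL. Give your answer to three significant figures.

0.106 ng/mL

Step 1: 220 μL + 16.7 mL = 16920 μL total → factor 16920/220 = 76.909
Step 2: 0.12 mL + 3850 μL = 3.97 mL total → factor 3.97/0.12 = 33.083
Step 3: 7-fold → factor 7
Step 4: 4.2 mL + 13.6 mL = 17.8 mL total → factor 17.8/4.2 = 4.2381
Overall dilution factor = 76.909 × 33.083 × 7 × 4.2381 = 75484
Final = 8.00 μg/mL / 75484 = 0.0001060 μg/mL = 0.106 ng/mL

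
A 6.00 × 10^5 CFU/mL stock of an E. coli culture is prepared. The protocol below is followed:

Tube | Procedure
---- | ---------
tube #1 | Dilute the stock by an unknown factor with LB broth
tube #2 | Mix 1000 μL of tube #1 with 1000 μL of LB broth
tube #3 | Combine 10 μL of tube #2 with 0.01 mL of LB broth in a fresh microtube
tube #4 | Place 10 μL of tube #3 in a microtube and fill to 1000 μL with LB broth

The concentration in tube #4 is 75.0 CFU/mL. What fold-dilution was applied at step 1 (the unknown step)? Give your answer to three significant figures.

20.0-fold

Step 1: unknown factor x
Step 2: 1000 μL + 1000 μL = 2000 μL total → factor 2000/1000 = 2
Step 3: 10 μL + 0.01 mL = 20 μL total → factor 20/10 = 2
Step 4: 10 μL brought to 1000 μL → factor 1000/10 = 100
Product of known-step factors = 400
Overall factor = 6.00 × 10^5 CFU/mL / (75.0 CFU/mL) = 8000
x = 8000 / 400 = 20.0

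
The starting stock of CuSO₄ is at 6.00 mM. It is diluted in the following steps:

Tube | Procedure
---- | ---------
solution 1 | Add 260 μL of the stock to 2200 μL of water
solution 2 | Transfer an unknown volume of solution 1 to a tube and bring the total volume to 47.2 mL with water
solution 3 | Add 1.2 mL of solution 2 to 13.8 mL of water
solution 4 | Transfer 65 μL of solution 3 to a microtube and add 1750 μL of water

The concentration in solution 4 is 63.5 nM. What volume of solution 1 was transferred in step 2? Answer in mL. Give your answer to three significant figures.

Step 1: 260 μL + 2200 μL = 2460 μL total → factor 2460/260 = 9.4615
Step 2: v brought to 47.2 mL → factor = 47.2 mL/v
Step 3: 1.2 mL + 13.8 mL = 15 mL total → factor 15/1.2 = 12.5
Step 4: 65 μL + 1750 μL = 1815 μL total → factor 1815/65 = 27.923
Product of known-step factors = 3302.4
Overall factor = 6.00 mM / (63.5 nM) = 94488
Step-2 factor = 94488 / 3302.4 = 28.612
v = 47.2 mL / 28.612 = 1.65 mL

1.65 mL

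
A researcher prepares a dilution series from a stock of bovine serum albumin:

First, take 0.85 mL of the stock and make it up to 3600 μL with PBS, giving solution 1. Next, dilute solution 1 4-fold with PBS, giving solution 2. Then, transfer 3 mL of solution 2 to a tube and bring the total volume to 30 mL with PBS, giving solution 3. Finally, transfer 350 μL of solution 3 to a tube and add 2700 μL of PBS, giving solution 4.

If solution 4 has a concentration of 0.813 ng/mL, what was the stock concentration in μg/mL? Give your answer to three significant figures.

1.20 μg/mL

Step 1: 0.85 mL brought to 3600 μL → factor 3.6/0.85 = 4.2353
Step 2: 4-fold → factor 4
Step 3: 3 mL brought to 30 mL → factor 30/3 = 10
Step 4: 350 μL + 2700 μL = 3050 μL total → factor 3050/350 = 8.7143
Overall dilution factor = 4.2353 × 4 × 10 × 8.7143 = 1476.3
Stock = 0.813 ng/mL × 1476.3 = 1200 ng/mL = 1.20 μg/mL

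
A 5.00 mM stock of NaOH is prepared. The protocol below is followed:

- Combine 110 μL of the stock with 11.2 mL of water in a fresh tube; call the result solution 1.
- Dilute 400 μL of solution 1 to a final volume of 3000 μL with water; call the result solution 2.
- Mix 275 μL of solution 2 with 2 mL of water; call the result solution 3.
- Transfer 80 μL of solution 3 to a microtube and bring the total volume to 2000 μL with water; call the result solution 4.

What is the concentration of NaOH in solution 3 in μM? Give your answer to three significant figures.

Step 1: 110 μL + 11.2 mL = 11310 μL total → factor 11310/110 = 102.82
Step 2: 400 μL brought to 3000 μL → factor 3000/400 = 7.5
Step 3: 275 μL + 2 mL = 2275 μL total → factor 2275/275 = 8.2727
Dilution factor through solution 3 = 102.82 × 7.5 × 8.2727 = 6379.4
[solution 3] = 5.00 mM / 6379.4 = 0.0007838 mM = 0.784 μM

0.784 μM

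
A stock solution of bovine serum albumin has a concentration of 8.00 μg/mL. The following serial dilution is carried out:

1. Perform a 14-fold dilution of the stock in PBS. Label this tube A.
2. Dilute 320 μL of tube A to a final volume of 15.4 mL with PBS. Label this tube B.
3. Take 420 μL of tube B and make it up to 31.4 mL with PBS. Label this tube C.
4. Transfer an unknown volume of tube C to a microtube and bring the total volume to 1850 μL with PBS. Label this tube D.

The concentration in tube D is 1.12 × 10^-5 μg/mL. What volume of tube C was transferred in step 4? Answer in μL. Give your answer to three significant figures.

130 μL

Step 1: 14-fold → factor 14
Step 2: 320 μL brought to 15.4 mL → factor 15400/320 = 48.125
Step 3: 420 μL brought to 31.4 mL → factor 31400/420 = 74.762
Step 4: v brought to 1850 μL → factor = 1850 μL/v
Product of known-step factors = 50371
Overall factor = 8.00 μg/mL / (1.12 × 10^-5 μg/mL) = 7.1429 × 10^5
Step-4 factor = 7.1429 × 10^5 / 50371 = 14.181
v = 1850 μL / 14.181 = 130 μL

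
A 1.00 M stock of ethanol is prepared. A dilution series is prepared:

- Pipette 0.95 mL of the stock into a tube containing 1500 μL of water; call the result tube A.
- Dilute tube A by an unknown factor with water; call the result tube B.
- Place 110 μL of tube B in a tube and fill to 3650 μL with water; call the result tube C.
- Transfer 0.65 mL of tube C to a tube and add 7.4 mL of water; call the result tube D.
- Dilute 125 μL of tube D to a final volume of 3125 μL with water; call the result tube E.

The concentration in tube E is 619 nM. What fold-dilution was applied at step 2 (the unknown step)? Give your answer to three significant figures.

61.0-fold

Step 1: 0.95 mL + 1500 μL = 2.45 mL total → factor 2.45/0.95 = 2.5789
Step 2: unknown factor x
Step 3: 110 μL brought to 3650 μL → factor 3650/110 = 33.182
Step 4: 0.65 mL + 7.4 mL = 8.05 mL total → factor 8.05/0.65 = 12.385
Step 5: 125 μL brought to 3125 μL → factor 3125/125 = 25
Product of known-step factors = 26495
Overall factor = 1.00 M / (619 nM) = 1.6155 × 10^6
x = 1.6155 × 10^6 / 26495 = 61.0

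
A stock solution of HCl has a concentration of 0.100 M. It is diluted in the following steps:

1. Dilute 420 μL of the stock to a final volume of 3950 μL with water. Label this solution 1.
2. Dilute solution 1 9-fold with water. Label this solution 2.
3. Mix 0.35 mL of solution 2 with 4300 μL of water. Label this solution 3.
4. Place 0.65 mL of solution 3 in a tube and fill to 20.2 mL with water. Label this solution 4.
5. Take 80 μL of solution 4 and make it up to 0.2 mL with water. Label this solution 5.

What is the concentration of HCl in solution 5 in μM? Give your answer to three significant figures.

1.14 μM

Step 1: 420 μL brought to 3950 μL → factor 3950/420 = 9.4048
Step 2: 9-fold → factor 9
Step 3: 0.35 mL + 4300 μL = 4.65 mL total → factor 4.65/0.35 = 13.286
Step 4: 0.65 mL brought to 20.2 mL → factor 20.2/0.65 = 31.077
Step 5: 80 μL brought to 0.2 mL → factor 200/80 = 2.5
Overall dilution factor = 9.4048 × 9 × 13.286 × 31.077 × 2.5 = 87368
Final = 0.100 M / 87368 = 1.145 × 10^-6 M = 1.14 μM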